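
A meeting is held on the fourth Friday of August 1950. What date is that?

August 1, 1950 is a Tuesday.
The first Friday is therefore August 4 (3 days later).
The fourth Friday is 4 + 3×7 = August 25.

August 25, 1950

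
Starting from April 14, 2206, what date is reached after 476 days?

August 3, 2207

+365 (one year) → Apr 14, 2207 (111 left).
Apr has 30 days: +17 → May 1, 2207 (94 left).
May has 31 days: +31 → Jun 1, 2207 (63 left).
Jun has 30 days: +30 → Jul 1, 2207 (33 left).
Jul has 31 days: +31 → Aug 1, 2207 (2 left).
+2 → Aug 3, 2207.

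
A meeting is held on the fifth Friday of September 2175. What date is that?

September 29, 2175

September 1, 2175 is a Friday.
The first Friday is therefore September 1 (same day).
The fifth Friday is 1 + 4×7 = September 29.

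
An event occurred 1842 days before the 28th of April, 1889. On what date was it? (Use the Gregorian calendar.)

−365 (one year) → Apr 28, 1888 (1477 left).
−366 (one year; includes Feb 29, 1888) → Apr 28, 1887 (1111 left).
−365 (one year) → Apr 28, 1886 (746 left).
−365 (one year) → Apr 28, 1885 (381 left).
−28 → Mar 31, 1885 (end of Mar, 31 days; 353 left).
−31 → Feb 28, 1885 (end of Feb, 28 days; 322 left).
−28 → Jan 31, 1885 (end of Jan, 31 days; 294 left).
−31 → Dec 31, 1884 (end of Dec, 31 days; 263 left).
−31 → Nov 30, 1884 (end of Nov, 30 days; 232 left).
−30 → Oct 31, 1884 (end of Oct, 31 days; 202 left).
−31 → Sep 30, 1884 (end of Sep, 30 days; 171 left).
−30 → Aug 31, 1884 (end of Aug, 31 days; 141 left).
−31 → Jul 31, 1884 (end of Jul, 31 days; 110 left).
−31 → Jun 30, 1884 (end of Jun, 30 days; 79 left).
−30 → May 31, 1884 (end of May, 31 days; 49 left).
−31 → Apr 30, 1884 (end of Apr, 30 days; 18 left).
−18 → Apr 12, 1884.

April 12, 1884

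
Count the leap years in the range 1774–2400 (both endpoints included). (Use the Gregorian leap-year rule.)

Multiples of 4 in [1774,2400]: 157.
Of those, multiples of 100: 7 (not leap unless ÷400).
Multiples of 400: 2.
Leap years = 157 − 7 + 2 = 152.

152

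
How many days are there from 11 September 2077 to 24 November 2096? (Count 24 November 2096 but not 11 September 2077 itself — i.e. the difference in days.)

Sep 11, 2077 → Sep 11, 2078: 365 days.
Sep 11, 2078 → Sep 11, 2079: 365 days.
Sep 11, 2079 → Sep 11, 2080: 366 days (Feb 29, 2080 is in that span).
Sep 11, 2080 → Sep 11, 2081: 365 days.
Sep 11, 2081 → Sep 11, 2082: 365 days.
Sep 11, 2082 → Sep 11, 2083: 365 days.
Sep 11, 2083 → Sep 11, 2084: 366 days (Feb 29, 2084 is in that span).
Sep 11, 2084 → Sep 11, 2085: 365 days.
Sep 11, 2085 → Sep 11, 2086: 365 days.
Sep 11, 2086 → Sep 11, 2087: 365 days.
Sep 11, 2087 → Sep 11, 2088: 366 days (Feb 29, 2088 is in that span).
Sep 11, 2088 → Sep 11, 2089: 365 days.
Sep 11, 2089 → Sep 11, 2090: 365 days.
Sep 11, 2090 → Sep 11, 2091: 365 days.
Sep 11, 2091 → Sep 11, 2092: 366 days (Feb 29, 2092 is in that span).
Sep 11, 2092 → Sep 11, 2093: 365 days.
Sep 11, 2093 → Sep 11, 2094: 365 days.
Sep 11, 2094 → Sep 11, 2095: 365 days.
Sep 11, 2095 → Sep 11, 2096: 366 days (Feb 29, 2096 is in that span).
Sep 11, 2096 → Oct 11, 2096: 30 days (September has 30).
Oct 11, 2096 → Nov 11, 2096: 31 days (October has 31).
Nov 11, 2096 → Nov 24, 2096: 13 days.
Total: 7014 days.

7014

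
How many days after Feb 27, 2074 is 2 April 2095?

Feb 27, 2074 → Feb 27, 2075: 365 days.
Feb 27, 2075 → Feb 27, 2076: 365 days.
Feb 27, 2076 → Feb 27, 2077: 366 days (Feb 29, 2076 is in that span).
Feb 27, 2077 → Feb 27, 2078: 365 days.
Feb 27, 2078 → Feb 27, 2079: 365 days.
Feb 27, 2079 → Feb 27, 2080: 365 days.
Feb 27, 2080 → Feb 27, 2081: 366 days (Feb 29, 2080 is in that span).
Feb 27, 2081 → Feb 27, 2082: 365 days.
Feb 27, 2082 → Feb 27, 2083: 365 days.
Feb 27, 2083 → Feb 27, 2084: 365 days.
Feb 27, 2084 → Feb 27, 2085: 366 days (Feb 29, 2084 is in that span).
Feb 27, 2085 → Feb 27, 2086: 365 days.
Feb 27, 2086 → Feb 27, 2087: 365 days.
Feb 27, 2087 → Feb 27, 2088: 365 days.
Feb 27, 2088 → Feb 27, 2089: 366 days (Feb 29, 2088 is in that span).
Feb 27, 2089 → Feb 27, 2090: 365 days.
Feb 27, 2090 → Feb 27, 2091: 365 days.
Feb 27, 2091 → Feb 27, 2092: 365 days.
Feb 27, 2092 → Feb 27, 2093: 366 days (Feb 29, 2092 is in that span).
Feb 27, 2093 → Feb 27, 2094: 365 days.
Feb 27, 2094 → Mar 27, 2094: 28 days (February has 28).
Mar 27, 2094 → Apr 27, 2094: 31 days (March has 31).
Apr 27, 2094 → May 27, 2094: 30 days (April has 30).
May 27, 2094 → Jun 27, 2094: 31 days (May has 31).
Jun 27, 2094 → Jul 27, 2094: 30 days (June has 30).
Jul 27, 2094 → Aug 27, 2094: 31 days (July has 31).
Aug 27, 2094 → Sep 27, 2094: 31 days (August has 31).
Sep 27, 2094 → Oct 27, 2094: 30 days (September has 30).
Oct 27, 2094 → Nov 27, 2094: 31 days (October has 31).
Nov 27, 2094 → Dec 27, 2094: 30 days (November has 30).
Dec 27, 2094 → Jan 27, 2095: 31 days (December has 31).
Jan 27, 2095 → Feb 27, 2095: 31 days (January has 31).
Feb 27, 2095 → Mar 27, 2095: 28 days (February has 28).
Mar 27, 2095 → Apr 2, 2095: 6 days.
Total: 7704 days.

7704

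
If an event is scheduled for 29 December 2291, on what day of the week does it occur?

Doomsday rule: the anchor day for the 2200s is Friday. For year 91: 91÷12 = 7 r 7, and 7÷4 = 1, so 7+7+1 = 15.
Friday + 15 ≡ Saturday — that's 2291's doomsday.
In December the doomsday date is Dec 12.
Dec 29 is 17 days after Dec 12; 17 mod 7 = 3, so Saturday + 3 = Tuesday.

Tuesday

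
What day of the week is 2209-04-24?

Monday

Doomsday rule: the anchor day for the 2200s is Friday. For year 09: 9÷12 = 0 r 9, and 9÷4 = 2, so 0+9+2 = 11.
Friday + 11 ≡ Tuesday — that's 2209's doomsday.
In April the doomsday date is Apr 4.
Apr 24 is 20 days after Apr 4; 20 mod 7 = 6, so Tuesday + 6 = Monday.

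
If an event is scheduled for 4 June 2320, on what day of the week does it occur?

Doomsday rule: the anchor day for the 2300s is Wednesday. For year 20: 20÷12 = 1 r 8, and 8÷4 = 2, so 1+8+2 = 11.
Wednesday + 11 ≡ Sunday — that's 2320's doomsday.
In June the doomsday date is Jun 6.
Jun 4 is 2 days before Jun 6; 2 mod 7 = 2, so Sunday − 2 = Friday.

Friday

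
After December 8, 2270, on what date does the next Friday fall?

Dec 8, 2270 is a Thursday.
From Thursday to the next Friday is 1 day.
Dec 8, 2270 + 1 = Dec 9, 2270.

December 9, 2270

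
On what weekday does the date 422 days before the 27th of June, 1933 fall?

Sunday

Jun 27, 1933 is a Tuesday.
422 mod 7 = 2, so 422 days before a Tuesday is Tuesday − 2 = Sunday.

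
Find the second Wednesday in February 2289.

February 1, 2289 is a Friday.
The first Wednesday is therefore February 6 (5 days later).
The second Wednesday is 6 + 1×7 = February 13.

February 13, 2289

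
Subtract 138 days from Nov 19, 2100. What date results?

July 4, 2100

−19 → Oct 31, 2100 (end of Oct, 31 days; 119 left).
−31 → Sep 30, 2100 (end of Sep, 30 days; 88 left).
−30 → Aug 31, 2100 (end of Aug, 31 days; 58 left).
−31 → Jul 31, 2100 (end of Jul, 31 days; 27 left).
−27 → Jul 4, 2100.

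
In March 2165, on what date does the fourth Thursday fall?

March 28, 2165

March 1, 2165 is a Friday.
The first Thursday is therefore March 7 (6 days later).
The fourth Thursday is 7 + 3×7 = March 28.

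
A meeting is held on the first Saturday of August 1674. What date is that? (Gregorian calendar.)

August 1, 1674 is a Wednesday.
The first Saturday is therefore August 4 (3 days later).

August 4, 1674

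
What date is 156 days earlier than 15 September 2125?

−15 → Aug 31, 2125 (end of Aug, 31 days; 141 left).
−31 → Jul 31, 2125 (end of Jul, 31 days; 110 left).
−31 → Jun 30, 2125 (end of Jun, 30 days; 79 left).
−30 → May 31, 2125 (end of May, 31 days; 49 left).
−31 → Apr 30, 2125 (end of Apr, 30 days; 18 left).
−18 → Apr 12, 2125.

April 12, 2125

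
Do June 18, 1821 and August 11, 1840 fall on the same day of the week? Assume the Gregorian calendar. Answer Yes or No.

No

From Jun 18, 1821 to Aug 11, 1840 is 6994 days.
6994 mod 7 = 1, so they are different weekdays.
(Jun 18, 1821 is a Monday; Aug 11, 1840 is a Tuesday.)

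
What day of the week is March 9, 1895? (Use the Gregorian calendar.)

Saturday

January 1, 1895 is a Tuesday.
Jan 1, 1895 → Feb 1, 1895: 31 days (January has 31).
Feb 1, 1895 → Mar 1, 1895: 28 days (February has 28).
Mar 1, 1895 → Mar 9, 1895: 8 days.
Total: 67 days.
67 mod 7 = 4, so Tuesday + 4 = Saturday.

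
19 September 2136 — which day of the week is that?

Doomsday rule: the anchor day for the 2100s is Sunday. For year 36: 36÷12 = 3 r 0, and 0÷4 = 0, so 3+0+0 = 3.
Sunday + 3 ≡ Wednesday — that's 2136's doomsday.
In September the doomsday date is Sep 5.
Sep 19 is 14 days after Sep 5; 14 mod 7 = 0, so Wednesday + 0 = Wednesday.

Wednesday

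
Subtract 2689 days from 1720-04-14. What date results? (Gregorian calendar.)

December 3, 1712

−366 (one year; includes Feb 29, 1720) → Apr 14, 1719 (2323 left).
−365 (one year) → Apr 14, 1718 (1958 left).
−365 (one year) → Apr 14, 1717 (1593 left).
−365 (one year) → Apr 14, 1716 (1228 left).
−366 (one year; includes Feb 29, 1716) → Apr 14, 1715 (862 left).
−365 (one year) → Apr 14, 1714 (497 left).
−365 (one year) → Apr 14, 1713 (132 left).
−14 → Mar 31, 1713 (end of Mar, 31 days; 118 left).
−31 → Feb 28, 1713 (end of Feb, 28 days; 87 left).
−28 → Jan 31, 1713 (end of Jan, 31 days; 59 left).
−31 → Dec 31, 1712 (end of Dec, 31 days; 28 left).
−28 → Dec 3, 1712.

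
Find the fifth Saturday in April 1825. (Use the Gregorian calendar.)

April 1, 1825 is a Friday.
The first Saturday is therefore April 2 (1 days later).
The fifth Saturday is 2 + 4×7 = April 30.

April 30, 1825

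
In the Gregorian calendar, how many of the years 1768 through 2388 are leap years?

151

Multiples of 4 in [1768,2388]: 156.
Of those, multiples of 100: 6 (not leap unless ÷400).
Multiples of 400: 1.
Leap years = 156 − 6 + 1 = 151.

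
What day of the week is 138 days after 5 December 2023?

Dec 5, 2023 is a Tuesday.
138 mod 7 = 5, so 138 days after a Tuesday is Tuesday + 5 = Sunday.

Sunday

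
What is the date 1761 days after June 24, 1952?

April 20, 1957

+365 (one year) → Jun 24, 1953 (1396 left).
+365 (one year) → Jun 24, 1954 (1031 left).
+365 (one year) → Jun 24, 1955 (666 left).
+366 (one year; includes Feb 29, 1956) → Jun 24, 1956 (300 left).
Jun has 30 days: +7 → Jul 1, 1956 (293 left).
Jul has 31 days: +31 → Aug 1, 1956 (262 left).
Aug has 31 days: +31 → Sep 1, 1956 (231 left).
Sep has 30 days: +30 → Oct 1, 1956 (201 left).
Oct has 31 days: +31 → Nov 1, 1956 (170 left).
Nov has 30 days: +30 → Dec 1, 1956 (140 left).
Dec has 31 days: +31 → Jan 1, 1957 (109 left).
Jan has 31 days: +31 → Feb 1, 1957 (78 left).
Feb has 28 days: +28 → Mar 1, 1957 (50 left).
Mar has 31 days: +31 → Apr 1, 1957 (19 left).
+19 → Apr 20, 1957.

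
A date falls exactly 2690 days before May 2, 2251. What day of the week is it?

Wednesday

First find the weekday of May 2, 2251. Doomsday rule: the anchor day for the 2200s is Friday. For year 51: 51÷12 = 4 r 3, and 3÷4 = 0, so 4+3+0 = 7.
Friday + 7 ≡ Friday — that's 2251's doomsday.
In May the doomsday date is May 9.
May 2 is 7 days before May 9; 7 mod 7 = 0, so Friday − 0 = Friday.
2690 mod 7 = 2, so 2690 days before a Friday is Friday − 2 = Wednesday.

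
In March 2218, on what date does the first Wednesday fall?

March 4, 2218

March 1, 2218 is a Sunday.
The first Wednesday is therefore March 4 (3 days later).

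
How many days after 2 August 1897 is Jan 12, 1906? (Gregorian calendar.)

Aug 2, 1897 → Aug 2, 1898: 365 days.
Aug 2, 1898 → Aug 2, 1899: 365 days.
Aug 2, 1899 → Aug 2, 1900: 365 days.
Aug 2, 1900 → Aug 2, 1901: 365 days.
Aug 2, 1901 → Aug 2, 1902: 365 days.
Aug 2, 1902 → Aug 2, 1903: 365 days.
Aug 2, 1903 → Aug 2, 1904: 366 days (Feb 29, 1904 is in that span).
Aug 2, 1904 → Aug 2, 1905: 365 days.
Aug 2, 1905 → Sep 2, 1905: 31 days (August has 31).
Sep 2, 1905 → Oct 2, 1905: 30 days (September has 30).
Oct 2, 1905 → Nov 2, 1905: 31 days (October has 31).
Nov 2, 1905 → Dec 2, 1905: 30 days (November has 30).
Dec 2, 1905 → Jan 2, 1906: 31 days (December has 31).
Jan 2, 1906 → Jan 12, 1906: 10 days.
Total: 3084 days.

3084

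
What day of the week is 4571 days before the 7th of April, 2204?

Saturday

First find the weekday of Apr 7, 2204. Doomsday rule: the anchor day for the 2200s is Friday. For year 04: 4÷12 = 0 r 4, and 4÷4 = 1, so 0+4+1 = 5.
Friday + 5 ≡ Wednesday — that's 2204's doomsday.
In April the doomsday date is Apr 4.
Apr 7 is 3 days after Apr 4; 3 mod 7 = 3, so Wednesday + 3 = Saturday.
4571 mod 7 = 0, so 4571 days before a Saturday is Saturday − 0 = Saturday.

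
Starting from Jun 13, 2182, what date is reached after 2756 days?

December 29, 2189

+365 (one year) → Jun 13, 2183 (2391 left).
+366 (one year; includes Feb 29, 2184) → Jun 13, 2184 (2025 left).
+365 (one year) → Jun 13, 2185 (1660 left).
+365 (one year) → Jun 13, 2186 (1295 left).
+365 (one year) → Jun 13, 2187 (930 left).
+366 (one year; includes Feb 29, 2188) → Jun 13, 2188 (564 left).
+365 (one year) → Jun 13, 2189 (199 left).
Jun has 30 days: +18 → Jul 1, 2189 (181 left).
Jul has 31 days: +31 → Aug 1, 2189 (150 left).
Aug has 31 days: +31 → Sep 1, 2189 (119 left).
Sep has 30 days: +30 → Oct 1, 2189 (89 left).
Oct has 31 days: +31 → Nov 1, 2189 (58 left).
Nov has 30 days: +30 → Dec 1, 2189 (28 left).
+28 → Dec 29, 2189.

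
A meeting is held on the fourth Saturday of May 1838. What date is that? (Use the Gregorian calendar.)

May 26, 1838

May 1, 1838 is a Tuesday.
The first Saturday is therefore May 5 (4 days later).
The fourth Saturday is 5 + 3×7 = May 26.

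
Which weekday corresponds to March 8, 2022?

Doomsday rule: the anchor day for the 2000s is Tuesday. For year 22: 22÷12 = 1 r 10, and 10÷4 = 2, so 1+10+2 = 13.
Tuesday + 13 ≡ Monday — that's 2022's doomsday.
In March the doomsday date is Mar 14.
Mar 8 is 6 days before Mar 14; 6 mod 7 = 6, so Monday − 6 = Tuesday.

Tuesday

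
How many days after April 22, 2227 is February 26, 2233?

2137

Apr 22, 2227 → Apr 22, 2228: 366 days (Feb 29, 2228 is in that span).
Apr 22, 2228 → Apr 22, 2229: 365 days.
Apr 22, 2229 → Apr 22, 2230: 365 days.
Apr 22, 2230 → Apr 22, 2231: 365 days.
Apr 22, 2231 → Apr 22, 2232: 366 days (Feb 29, 2232 is in that span).
Apr 22, 2232 → May 22, 2232: 30 days (April has 30).
May 22, 2232 → Jun 22, 2232: 31 days (May has 31).
Jun 22, 2232 → Jul 22, 2232: 30 days (June has 30).
Jul 22, 2232 → Aug 22, 2232: 31 days (July has 31).
Aug 22, 2232 → Sep 22, 2232: 31 days (August has 31).
Sep 22, 2232 → Oct 22, 2232: 30 days (September has 30).
Oct 22, 2232 → Nov 22, 2232: 31 days (October has 31).
Nov 22, 2232 → Dec 22, 2232: 30 days (November has 30).
Dec 22, 2232 → Jan 22, 2233: 31 days (December has 31).
Jan 22, 2233 → Feb 22, 2233: 31 days (January has 31).
Feb 22, 2233 → Feb 26, 2233: 4 days.
Total: 2137 days.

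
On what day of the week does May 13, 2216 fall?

Doomsday rule: the anchor day for the 2200s is Friday. For year 16: 16÷12 = 1 r 4, and 4÷4 = 1, so 1+4+1 = 6.
Friday + 6 ≡ Thursday — that's 2216's doomsday.
In May the doomsday date is May 9.
May 13 is 4 days after May 9; 4 mod 7 = 4, so Thursday + 4 = Monday.

Monday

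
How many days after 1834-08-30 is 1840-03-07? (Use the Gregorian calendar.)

Aug 30, 1834 → Aug 30, 1835: 365 days.
Aug 30, 1835 → Aug 30, 1836: 366 days (Feb 29, 1836 is in that span).
Aug 30, 1836 → Aug 30, 1837: 365 days.
Aug 30, 1837 → Aug 30, 1838: 365 days.
Aug 30, 1838 → Aug 30, 1839: 365 days.
Aug 30, 1839 → Sep 30, 1839: 31 days (August has 31).
Sep 30, 1839 → Oct 30, 1839: 30 days (September has 30).
Oct 30, 1839 → Nov 30, 1839: 31 days (October has 31).
Nov 30, 1839 → Dec 30, 1839: 30 days (November has 30).
Dec 30, 1839 → Jan 30, 1840: 31 days (December has 31).
Jan 30, 1840 → Feb 29, 1840: 30 days (January has 31).
Feb 29, 1840 → Mar 7, 1840: 7 days.
Total: 2016 days.

2016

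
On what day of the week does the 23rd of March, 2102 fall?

Doomsday rule: the anchor day for the 2100s is Sunday. For year 02: 2÷12 = 0 r 2, and 2÷4 = 0, so 0+2+0 = 2.
Sunday + 2 ≡ Tuesday — that's 2102's doomsday.
In March the doomsday date is Mar 14.
Mar 23 is 9 days after Mar 14; 9 mod 7 = 2, so Tuesday + 2 = Thursday.

Thursday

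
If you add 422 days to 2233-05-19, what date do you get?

July 15, 2234

+365 (one year) → May 19, 2234 (57 left).
May has 31 days: +13 → Jun 1, 2234 (44 left).
Jun has 30 days: +30 → Jul 1, 2234 (14 left).
+14 → Jul 15, 2234.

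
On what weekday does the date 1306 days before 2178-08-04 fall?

Friday

Aug 4, 2178 is a Tuesday.
1306 mod 7 = 4, so 1306 days before a Tuesday is Tuesday − 4 = Friday.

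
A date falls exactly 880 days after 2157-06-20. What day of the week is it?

Saturday

Jun 20, 2157 is a Monday.
880 mod 7 = 5, so 880 days after a Monday is Monday + 5 = Saturday.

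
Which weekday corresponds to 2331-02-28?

Saturday

Doomsday rule: the anchor day for the 2300s is Wednesday. For year 31: 31÷12 = 2 r 7, and 7÷4 = 1, so 2+7+1 = 10.
Wednesday + 10 ≡ Saturday — that's 2331's doomsday.
In February the doomsday date is Feb 28 (2331 is not a leap year).
Feb 28 is the doomsday itself: Saturday.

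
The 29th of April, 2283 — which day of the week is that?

Doomsday rule: the anchor day for the 2200s is Friday. For year 83: 83÷12 = 6 r 11, and 11÷4 = 2, so 6+11+2 = 19.
Friday + 19 ≡ Wednesday — that's 2283's doomsday.
In April the doomsday date is Apr 4.
Apr 29 is 25 days after Apr 4; 25 mod 7 = 4, so Wednesday + 4 = Sunday.

Sunday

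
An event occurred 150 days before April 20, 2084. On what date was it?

−20 → Mar 31, 2084 (end of Mar, 31 days; 130 left).
−31 → Feb 29, 2084 (end of Feb, 29 days; 99 left).
−29 → Jan 31, 2084 (end of Jan, 31 days; 70 left).
−31 → Dec 31, 2083 (end of Dec, 31 days; 39 left).
−31 → Nov 30, 2083 (end of Nov, 30 days; 8 left).
−8 → Nov 22, 2083.

November 22, 2083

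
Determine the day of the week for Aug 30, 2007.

January 1, 2007 is a Monday.
Jan 1, 2007 → Feb 1, 2007: 31 days (January has 31).
Feb 1, 2007 → Mar 1, 2007: 28 days (February has 28).
Mar 1, 2007 → Apr 1, 2007: 31 days (March has 31).
Apr 1, 2007 → May 1, 2007: 30 days (April has 30).
May 1, 2007 → Jun 1, 2007: 31 days (May has 31).
Jun 1, 2007 → Jul 1, 2007: 30 days (June has 30).
Jul 1, 2007 → Aug 1, 2007: 31 days (July has 31).
Aug 1, 2007 → Aug 30, 2007: 29 days.
Total: 241 days.
241 mod 7 = 3, so Monday + 3 = Thursday.

Thursday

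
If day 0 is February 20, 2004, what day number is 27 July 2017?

4906

Feb 20, 2004 → Feb 20, 2005: 366 days (Feb 29, 2004 is in that span).
Feb 20, 2005 → Feb 20, 2006: 365 days.
Feb 20, 2006 → Feb 20, 2007: 365 days.
Feb 20, 2007 → Feb 20, 2008: 365 days.
Feb 20, 2008 → Feb 20, 2009: 366 days (Feb 29, 2008 is in that span).
Feb 20, 2009 → Feb 20, 2010: 365 days.
Feb 20, 2010 → Feb 20, 2011: 365 days.
Feb 20, 2011 → Feb 20, 2012: 365 days.
Feb 20, 2012 → Feb 20, 2013: 366 days (Feb 29, 2012 is in that span).
Feb 20, 2013 → Feb 20, 2014: 365 days.
Feb 20, 2014 → Feb 20, 2015: 365 days.
Feb 20, 2015 → Feb 20, 2016: 365 days.
Feb 20, 2016 → Feb 20, 2017: 366 days (Feb 29, 2016 is in that span).
Feb 20, 2017 → Mar 20, 2017: 28 days (February has 28).
Mar 20, 2017 → Apr 20, 2017: 31 days (March has 31).
Apr 20, 2017 → May 20, 2017: 30 days (April has 30).
May 20, 2017 → Jun 20, 2017: 31 days (May has 31).
Jun 20, 2017 → Jul 20, 2017: 30 days (June has 30).
Jul 20, 2017 → Jul 27, 2017: 7 days.
Total: 4906 days.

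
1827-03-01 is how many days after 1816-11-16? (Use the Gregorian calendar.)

Nov 16, 1816 → Nov 16, 1817: 365 days.
Nov 16, 1817 → Nov 16, 1818: 365 days.
Nov 16, 1818 → Nov 16, 1819: 365 days.
Nov 16, 1819 → Nov 16, 1820: 366 days (Feb 29, 1820 is in that span).
Nov 16, 1820 → Nov 16, 1821: 365 days.
Nov 16, 1821 → Nov 16, 1822: 365 days.
Nov 16, 1822 → Nov 16, 1823: 365 days.
Nov 16, 1823 → Nov 16, 1824: 366 days (Feb 29, 1824 is in that span).
Nov 16, 1824 → Nov 16, 1825: 365 days.
Nov 16, 1825 → Nov 16, 1826: 365 days.
Nov 16, 1826 → Dec 16, 1826: 30 days (November has 30).
Dec 16, 1826 → Jan 16, 1827: 31 days (December has 31).
Jan 16, 1827 → Feb 16, 1827: 31 days (January has 31).
Feb 16, 1827 → Mar 1, 1827: 13 days.
Total: 3757 days.

3757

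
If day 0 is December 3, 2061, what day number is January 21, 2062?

49

Dec 3, 2061 → Jan 3, 2062: 31 days (December has 31).
Jan 3, 2062 → Jan 21, 2062: 18 days.
Total: 49 days.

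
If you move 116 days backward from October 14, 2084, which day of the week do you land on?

Oct 14, 2084 is a Saturday.
116 mod 7 = 4, so 116 days before a Saturday is Saturday − 4 = Tuesday.

Tuesday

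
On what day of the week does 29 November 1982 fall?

Doomsday rule: the anchor day for the 1900s is Wednesday. For year 82: 82÷12 = 6 r 10, and 10÷4 = 2, so 6+10+2 = 18.
Wednesday + 18 ≡ Sunday — that's 1982's doomsday.
In November the doomsday date is Nov 7.
Nov 29 is 22 days after Nov 7; 22 mod 7 = 1, so Sunday + 1 = Monday.

Monday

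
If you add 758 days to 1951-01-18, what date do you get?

+365 (one year) → Jan 18, 1952 (393 left).
Jan has 31 days: +14 → Feb 1, 1952 (379 left).
Feb has 29 days: +29 → Mar 1, 1952 (350 left).
Mar has 31 days: +31 → Apr 1, 1952 (319 left).
Apr has 30 days: +30 → May 1, 1952 (289 left).
May has 31 days: +31 → Jun 1, 1952 (258 left).
Jun has 30 days: +30 → Jul 1, 1952 (228 left).
Jul has 31 days: +31 → Aug 1, 1952 (197 left).
Aug has 31 days: +31 → Sep 1, 1952 (166 left).
Sep has 30 days: +30 → Oct 1, 1952 (136 left).
Oct has 31 days: +31 → Nov 1, 1952 (105 left).
Nov has 30 days: +30 → Dec 1, 1952 (75 left).
Dec has 31 days: +31 → Jan 1, 1953 (44 left).
Jan has 31 days: +31 → Feb 1, 1953 (13 left).
+13 → Feb 14, 1953.

February 14, 1953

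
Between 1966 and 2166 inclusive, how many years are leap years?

49

Multiples of 4 in [1966,2166]: 50.
Of those, multiples of 100: 2 (not leap unless ÷400).
Multiples of 400: 1.
Leap years = 50 − 2 + 1 = 49.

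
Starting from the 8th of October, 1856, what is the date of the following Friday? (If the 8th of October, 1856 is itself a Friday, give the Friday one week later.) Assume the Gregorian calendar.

Oct 8, 1856 is a Wednesday.
From Wednesday to the next Friday is 2 days.
Oct 8, 1856 + 2 = Oct 10, 1856.

October 10, 1856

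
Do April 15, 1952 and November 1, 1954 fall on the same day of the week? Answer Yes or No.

From Apr 15, 1952 to Nov 1, 1954 is 930 days.
930 mod 7 = 6, so they are different weekdays.
(Apr 15, 1952 is a Tuesday; Nov 1, 1954 is a Monday.)

No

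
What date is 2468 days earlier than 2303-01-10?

−365 (one year) → Jan 10, 2302 (2103 left).
−365 (one year) → Jan 10, 2301 (1738 left).
−365 (one year) → Jan 10, 2300 (1373 left).
−365 (one year) → Jan 10, 2299 (1008 left).
−365 (one year) → Jan 10, 2298 (643 left).
−365 (one year) → Jan 10, 2297 (278 left).
−10 → Dec 31, 2296 (end of Dec, 31 days; 268 left).
−31 → Nov 30, 2296 (end of Nov, 30 days; 237 left).
−30 → Oct 31, 2296 (end of Oct, 31 days; 207 left).
−31 → Sep 30, 2296 (end of Sep, 30 days; 176 left).
−30 → Aug 31, 2296 (end of Aug, 31 days; 146 left).
−31 → Jul 31, 2296 (end of Jul, 31 days; 115 left).
−31 → Jun 30, 2296 (end of Jun, 30 days; 84 left).
−30 → May 31, 2296 (end of May, 31 days; 54 left).
−31 → Apr 30, 2296 (end of Apr, 30 days; 23 left).
−23 → Apr 7, 2296.

April 7, 2296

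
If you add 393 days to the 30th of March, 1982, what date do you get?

April 27, 1983

Mar has 31 days: +2 → Apr 1, 1982 (391 left).
Apr has 30 days: +30 → May 1, 1982 (361 left).
May has 31 days: +31 → Jun 1, 1982 (330 left).
Jun has 30 days: +30 → Jul 1, 1982 (300 left).
Jul has 31 days: +31 → Aug 1, 1982 (269 left).
Aug has 31 days: +31 → Sep 1, 1982 (238 left).
Sep has 30 days: +30 → Oct 1, 1982 (208 left).
Oct has 31 days: +31 → Nov 1, 1982 (177 left).
Nov has 30 days: +30 → Dec 1, 1982 (147 left).
Dec has 31 days: +31 → Jan 1, 1983 (116 left).
Jan has 31 days: +31 → Feb 1, 1983 (85 left).
Feb has 28 days: +28 → Mar 1, 1983 (57 left).
Mar has 31 days: +31 → Apr 1, 1983 (26 left).
+26 → Apr 27, 1983.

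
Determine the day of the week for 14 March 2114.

Wednesday

Doomsday rule: the anchor day for the 2100s is Sunday. For year 14: 14÷12 = 1 r 2, and 2÷4 = 0, so 1+2+0 = 3.
Sunday + 3 ≡ Wednesday — that's 2114's doomsday.
In March the doomsday date is Mar 14.
Mar 14 is the doomsday itself: Wednesday.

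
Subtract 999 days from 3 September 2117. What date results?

−365 (one year) → Sep 3, 2116 (634 left).
−366 (one year; includes Feb 29, 2116) → Sep 3, 2115 (268 left).
−3 → Aug 31, 2115 (end of Aug, 31 days; 265 left).
−31 → Jul 31, 2115 (end of Jul, 31 days; 234 left).
−31 → Jun 30, 2115 (end of Jun, 30 days; 203 left).
−30 → May 31, 2115 (end of May, 31 days; 173 left).
−31 → Apr 30, 2115 (end of Apr, 30 days; 142 left).
−30 → Mar 31, 2115 (end of Mar, 31 days; 112 left).
−31 → Feb 28, 2115 (end of Feb, 28 days; 81 left).
−28 → Jan 31, 2115 (end of Jan, 31 days; 53 left).
−31 → Dec 31, 2114 (end of Dec, 31 days; 22 left).
−22 → Dec 9, 2114.

December 9, 2114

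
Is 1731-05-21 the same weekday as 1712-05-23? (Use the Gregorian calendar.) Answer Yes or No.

From May 23, 1712 to May 21, 1731 is 6937 days.
6937 mod 7 = 0, so they are the same weekday.
(May 23, 1712 is a Monday; May 21, 1731 is a Monday.)

Yes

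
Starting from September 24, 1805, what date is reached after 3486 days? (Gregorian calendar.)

+365 (one year) → Sep 24, 1806 (3121 left).
+365 (one year) → Sep 24, 1807 (2756 left).
+366 (one year; includes Feb 29, 1808) → Sep 24, 1808 (2390 left).
+365 (one year) → Sep 24, 1809 (2025 left).
+365 (one year) → Sep 24, 1810 (1660 left).
+365 (one year) → Sep 24, 1811 (1295 left).
+366 (one year; includes Feb 29, 1812) → Sep 24, 1812 (929 left).
+365 (one year) → Sep 24, 1813 (564 left).
+365 (one year) → Sep 24, 1814 (199 left).
Sep has 30 days: +7 → Oct 1, 1814 (192 left).
Oct has 31 days: +31 → Nov 1, 1814 (161 left).
Nov has 30 days: +30 → Dec 1, 1814 (131 left).
Dec has 31 days: +31 → Jan 1, 1815 (100 left).
Jan has 31 days: +31 → Feb 1, 1815 (69 left).
Feb has 28 days: +28 → Mar 1, 1815 (41 left).
Mar has 31 days: +31 → Apr 1, 1815 (10 left).
+10 → Apr 11, 1815.

April 11, 1815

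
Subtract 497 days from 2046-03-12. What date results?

October 31, 2044

−365 (one year) → Mar 12, 2045 (132 left).
−12 → Feb 28, 2045 (end of Feb, 28 days; 120 left).
−28 → Jan 31, 2045 (end of Jan, 31 days; 92 left).
−31 → Dec 31, 2044 (end of Dec, 31 days; 61 left).
−31 → Nov 30, 2044 (end of Nov, 30 days; 30 left).
−30 → Oct 31, 2044 (end of Oct, 31 days; 0 left).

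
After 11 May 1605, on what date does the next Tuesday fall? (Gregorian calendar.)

May 11, 1605 is a Wednesday.
From Wednesday to the next Tuesday is 6 days.
May 11, 1605 + 6 = May 17, 1605.

May 17, 1605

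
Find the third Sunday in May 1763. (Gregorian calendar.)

May 1, 1763 is a Sunday.
The first Sunday is therefore May 1 (same day).
The third Sunday is 1 + 2×7 = May 15.

May 15, 1763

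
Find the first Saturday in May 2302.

May 3, 2302

May 1, 2302 is a Thursday.
The first Saturday is therefore May 3 (2 days later).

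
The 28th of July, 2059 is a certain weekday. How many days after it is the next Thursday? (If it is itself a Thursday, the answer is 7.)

3

Jul 28, 2059 is a Monday.
From Monday to the next Thursday is 3 days.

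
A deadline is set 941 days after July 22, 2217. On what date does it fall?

+365 (one year) → Jul 22, 2218 (576 left).
+365 (one year) → Jul 22, 2219 (211 left).
Jul has 31 days: +10 → Aug 1, 2219 (201 left).
Aug has 31 days: +31 → Sep 1, 2219 (170 left).
Sep has 30 days: +30 → Oct 1, 2219 (140 left).
Oct has 31 days: +31 → Nov 1, 2219 (109 left).
Nov has 30 days: +30 → Dec 1, 2219 (79 left).
Dec has 31 days: +31 → Jan 1, 2220 (48 left).
Jan has 31 days: +31 → Feb 1, 2220 (17 left).
+17 → Feb 18, 2220.

February 18, 2220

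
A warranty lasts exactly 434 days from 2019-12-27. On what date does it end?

March 5, 2021

+366 (one year; includes Feb 29, 2020) → Dec 27, 2020 (68 left).
Dec has 31 days: +5 → Jan 1, 2021 (63 left).
Jan has 31 days: +31 → Feb 1, 2021 (32 left).
Feb has 28 days: +28 → Mar 1, 2021 (4 left).
+4 → Mar 5, 2021.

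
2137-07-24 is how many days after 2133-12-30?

1302

Dec 30, 2133 → Dec 30, 2134: 365 days.
Dec 30, 2134 → Dec 30, 2135: 365 days.
Dec 30, 2135 → Dec 30, 2136: 366 days (Feb 29, 2136 is in that span).
Dec 30, 2136 → Jan 30, 2137: 31 days (December has 31).
Jan 30, 2137 → Feb 28, 2137: 29 days (January has 31).
Feb 28, 2137 → Mar 28, 2137: 28 days (February has 28).
Mar 28, 2137 → Apr 28, 2137: 31 days (March has 31).
Apr 28, 2137 → May 28, 2137: 30 days (April has 30).
May 28, 2137 → Jun 28, 2137: 31 days (May has 31).
Jun 28, 2137 → Jul 24, 2137: 26 days.
Total: 1302 days.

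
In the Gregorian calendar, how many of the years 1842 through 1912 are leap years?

Multiples of 4 in [1842,1912]: 18.
Of those, multiples of 100: 1 (not leap unless ÷400).
Multiples of 400: 0.
Leap years = 18 − 1 + 0 = 17.

17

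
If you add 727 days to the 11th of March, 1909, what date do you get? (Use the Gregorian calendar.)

+365 (one year) → Mar 11, 1910 (362 left).
Mar has 31 days: +21 → Apr 1, 1910 (341 left).
Apr has 30 days: +30 → May 1, 1910 (311 left).
May has 31 days: +31 → Jun 1, 1910 (280 left).
Jun has 30 days: +30 → Jul 1, 1910 (250 left).
Jul has 31 days: +31 → Aug 1, 1910 (219 left).
Aug has 31 days: +31 → Sep 1, 1910 (188 left).
Sep has 30 days: +30 → Oct 1, 1910 (158 left).
Oct has 31 days: +31 → Nov 1, 1910 (127 left).
Nov has 30 days: +30 → Dec 1, 1910 (97 left).
Dec has 31 days: +31 → Jan 1, 1911 (66 left).
Jan has 31 days: +31 → Feb 1, 1911 (35 left).
Feb has 28 days: +28 → Mar 1, 1911 (7 left).
+7 → Mar 8, 1911.

March 8, 1911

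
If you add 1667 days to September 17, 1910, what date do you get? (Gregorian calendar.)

April 11, 1915

+365 (one year) → Sep 17, 1911 (1302 left).
+366 (one year; includes Feb 29, 1912) → Sep 17, 1912 (936 left).
+365 (one year) → Sep 17, 1913 (571 left).
+365 (one year) → Sep 17, 1914 (206 left).
Sep has 30 days: +14 → Oct 1, 1914 (192 left).
Oct has 31 days: +31 → Nov 1, 1914 (161 left).
Nov has 30 days: +30 → Dec 1, 1914 (131 left).
Dec has 31 days: +31 → Jan 1, 1915 (100 left).
Jan has 31 days: +31 → Feb 1, 1915 (69 left).
Feb has 28 days: +28 → Mar 1, 1915 (41 left).
Mar has 31 days: +31 → Apr 1, 1915 (10 left).
+10 → Apr 11, 1915.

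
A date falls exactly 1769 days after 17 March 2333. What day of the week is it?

Wednesday

First find the weekday of Mar 17, 2333. Doomsday rule: the anchor day for the 2300s is Wednesday. For year 33: 33÷12 = 2 r 9, and 9÷4 = 2, so 2+9+2 = 13.
Wednesday + 13 ≡ Tuesday — that's 2333's doomsday.
In March the doomsday date is Mar 14.
Mar 17 is 3 days after Mar 14; 3 mod 7 = 3, so Tuesday + 3 = Friday.
1769 mod 7 = 5, so 1769 days after a Friday is Friday + 5 = Wednesday.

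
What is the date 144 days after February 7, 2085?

July 1, 2085

Feb has 28 days: +22 → Mar 1, 2085 (122 left).
Mar has 31 days: +31 → Apr 1, 2085 (91 left).
Apr has 30 days: +30 → May 1, 2085 (61 left).
May has 31 days: +31 → Jun 1, 2085 (30 left).
Jun has 30 days: +30 → Jul 1, 2085 (0 left).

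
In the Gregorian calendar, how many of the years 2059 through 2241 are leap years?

Multiples of 4 in [2059,2241]: 46.
Of those, multiples of 100: 2 (not leap unless ÷400).
Multiples of 400: 0.
Leap years = 46 − 2 + 0 = 44.

44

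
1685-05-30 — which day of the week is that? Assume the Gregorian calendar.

Wednesday

Doomsday rule: the anchor day for the 1600s is Tuesday. For year 85: 85÷12 = 7 r 1, and 1÷4 = 0, so 7+1+0 = 8.
Tuesday + 8 ≡ Wednesday — that's 1685's doomsday.
In May the doomsday date is May 9.
May 30 is 21 days after May 9; 21 mod 7 = 0, so Wednesday + 0 = Wednesday.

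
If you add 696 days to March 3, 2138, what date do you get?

January 28, 2140

+365 (one year) → Mar 3, 2139 (331 left).
Mar has 31 days: +29 → Apr 1, 2139 (302 left).
Apr has 30 days: +30 → May 1, 2139 (272 left).
May has 31 days: +31 → Jun 1, 2139 (241 left).
Jun has 30 days: +30 → Jul 1, 2139 (211 left).
Jul has 31 days: +31 → Aug 1, 2139 (180 left).
Aug has 31 days: +31 → Sep 1, 2139 (149 left).
Sep has 30 days: +30 → Oct 1, 2139 (119 left).
Oct has 31 days: +31 → Nov 1, 2139 (88 left).
Nov has 30 days: +30 → Dec 1, 2139 (58 left).
Dec has 31 days: +31 → Jan 1, 2140 (27 left).
+27 → Jan 28, 2140.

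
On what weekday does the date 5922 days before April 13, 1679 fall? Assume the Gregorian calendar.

Thursday

First find the weekday of Apr 13, 1679. Doomsday rule: the anchor day for the 1600s is Tuesday. For year 79: 79÷12 = 6 r 7, and 7÷4 = 1, so 6+7+1 = 14.
Tuesday + 14 ≡ Tuesday — that's 1679's doomsday.
In April the doomsday date is Apr 4.
Apr 13 is 9 days after Apr 4; 9 mod 7 = 2, so Tuesday + 2 = Thursday.
5922 mod 7 = 0, so 5922 days before a Thursday is Thursday − 0 = Thursday.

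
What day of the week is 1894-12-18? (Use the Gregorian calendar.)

Doomsday rule: the anchor day for the 1800s is Friday. For year 94: 94÷12 = 7 r 10, and 10÷4 = 2, so 7+10+2 = 19.
Friday + 19 ≡ Wednesday — that's 1894's doomsday.
In December the doomsday date is Dec 12.
Dec 18 is 6 days after Dec 12; 6 mod 7 = 6, so Wednesday + 6 = Tuesday.

Tuesday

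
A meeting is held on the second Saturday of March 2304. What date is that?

March 12, 2304

March 1, 2304 is a Tuesday.
The first Saturday is therefore March 5 (4 days later).
The second Saturday is 5 + 1×7 = March 12.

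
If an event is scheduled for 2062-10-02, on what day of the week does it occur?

Doomsday rule: the anchor day for the 2000s is Tuesday. For year 62: 62÷12 = 5 r 2, and 2÷4 = 0, so 5+2+0 = 7.
Tuesday + 7 ≡ Tuesday — that's 2062's doomsday.
In October the doomsday date is Oct 10.
Oct 2 is 8 days before Oct 10; 8 mod 7 = 1, so Tuesday − 1 = Monday.

Monday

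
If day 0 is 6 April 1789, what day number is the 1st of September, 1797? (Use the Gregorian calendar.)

3070

Apr 6, 1789 → Apr 6, 1790: 365 days.
Apr 6, 1790 → Apr 6, 1791: 365 days.
Apr 6, 1791 → Apr 6, 1792: 366 days (Feb 29, 1792 is in that span).
Apr 6, 1792 → Apr 6, 1793: 365 days.
Apr 6, 1793 → Apr 6, 1794: 365 days.
Apr 6, 1794 → Apr 6, 1795: 365 days.
Apr 6, 1795 → Apr 6, 1796: 366 days (Feb 29, 1796 is in that span).
Apr 6, 1796 → Apr 6, 1797: 365 days.
Apr 6, 1797 → May 6, 1797: 30 days (April has 30).
May 6, 1797 → Jun 6, 1797: 31 days (May has 31).
Jun 6, 1797 → Jul 6, 1797: 30 days (June has 30).
Jul 6, 1797 → Aug 6, 1797: 31 days (July has 31).
Aug 6, 1797 → Sep 1, 1797: 26 days.
Total: 3070 days.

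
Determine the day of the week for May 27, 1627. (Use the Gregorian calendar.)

Doomsday rule: the anchor day for the 1600s is Tuesday. For year 27: 27÷12 = 2 r 3, and 3÷4 = 0, so 2+3+0 = 5.
Tuesday + 5 ≡ Sunday — that's 1627's doomsday.
In May the doomsday date is May 9.
May 27 is 18 days after May 9; 18 mod 7 = 4, so Sunday + 4 = Thursday.

Thursday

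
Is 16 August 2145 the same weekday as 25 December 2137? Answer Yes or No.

From Dec 25, 2137 to Aug 16, 2145 is 2791 days.
2791 mod 7 = 5, so they are different weekdays.
(Dec 25, 2137 is a Wednesday; Aug 16, 2145 is a Monday.)

No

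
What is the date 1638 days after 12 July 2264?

January 5, 2269

+365 (one year) → Jul 12, 2265 (1273 left).
+365 (one year) → Jul 12, 2266 (908 left).
+365 (one year) → Jul 12, 2267 (543 left).
+366 (one year; includes Feb 29, 2268) → Jul 12, 2268 (177 left).
Jul has 31 days: +20 → Aug 1, 2268 (157 left).
Aug has 31 days: +31 → Sep 1, 2268 (126 left).
Sep has 30 days: +30 → Oct 1, 2268 (96 left).
Oct has 31 days: +31 → Nov 1, 2268 (65 left).
Nov has 30 days: +30 → Dec 1, 2268 (35 left).
Dec has 31 days: +31 → Jan 1, 2269 (4 left).
+4 → Jan 5, 2269.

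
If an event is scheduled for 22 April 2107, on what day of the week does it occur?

Friday

January 1, 2107 is a Saturday.
Jan 1, 2107 → Feb 1, 2107: 31 days (January has 31).
Feb 1, 2107 → Mar 1, 2107: 28 days (February has 28).
Mar 1, 2107 → Apr 1, 2107: 31 days (March has 31).
Apr 1, 2107 → Apr 22, 2107: 21 days.
Total: 111 days.
111 mod 7 = 6, so Saturday + 6 = Friday.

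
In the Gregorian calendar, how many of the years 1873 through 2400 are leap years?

128

Multiples of 4 in [1873,2400]: 132.
Of those, multiples of 100: 6 (not leap unless ÷400).
Multiples of 400: 2.
Leap years = 132 − 6 + 2 = 128.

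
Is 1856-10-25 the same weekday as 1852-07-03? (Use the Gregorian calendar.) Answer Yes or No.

From Jul 3, 1852 to Oct 25, 1856 is 1575 days.
1575 mod 7 = 0, so they are the same weekday.
(Jul 3, 1852 is a Saturday; Oct 25, 1856 is a Saturday.)

Yes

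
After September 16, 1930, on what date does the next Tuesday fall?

Sep 16, 1930 is a Tuesday.
From Tuesday to the next Tuesday is 7 days.
Sep 16, 1930 + 7 = Sep 23, 1930.

September 23, 1930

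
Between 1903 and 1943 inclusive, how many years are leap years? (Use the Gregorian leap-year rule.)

10

Multiples of 4 in [1903,1943]: 10.
Of those, multiples of 100: 0 (not leap unless ÷400).
Multiples of 400: 0.
Leap years = 10 − 0 + 0 = 10.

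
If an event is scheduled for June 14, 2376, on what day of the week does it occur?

Doomsday rule: the anchor day for the 2300s is Wednesday. For year 76: 76÷12 = 6 r 4, and 4÷4 = 1, so 6+4+1 = 11.
Wednesday + 11 ≡ Sunday — that's 2376's doomsday.
In June the doomsday date is Jun 6.
Jun 14 is 8 days after Jun 6; 8 mod 7 = 1, so Sunday + 1 = Monday.

Monday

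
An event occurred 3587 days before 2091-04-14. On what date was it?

−365 (one year) → Apr 14, 2090 (3222 left).
−365 (one year) → Apr 14, 2089 (2857 left).
−365 (one year) → Apr 14, 2088 (2492 left).
−366 (one year; includes Feb 29, 2088) → Apr 14, 2087 (2126 left).
−365 (one year) → Apr 14, 2086 (1761 left).
−365 (one year) → Apr 14, 2085 (1396 left).
−365 (one year) → Apr 14, 2084 (1031 left).
−366 (one year; includes Feb 29, 2084) → Apr 14, 2083 (665 left).
−365 (one year) → Apr 14, 2082 (300 left).
−14 → Mar 31, 2082 (end of Mar, 31 days; 286 left).
−31 → Feb 28, 2082 (end of Feb, 28 days; 255 left).
−28 → Jan 31, 2082 (end of Jan, 31 days; 227 left).
−31 → Dec 31, 2081 (end of Dec, 31 days; 196 left).
−31 → Nov 30, 2081 (end of Nov, 30 days; 165 left).
−30 → Oct 31, 2081 (end of Oct, 31 days; 135 left).
−31 → Sep 30, 2081 (end of Sep, 30 days; 104 left).
−30 → Aug 31, 2081 (end of Aug, 31 days; 74 left).
−31 → Jul 31, 2081 (end of Jul, 31 days; 43 left).
−31 → Jun 30, 2081 (end of Jun, 30 days; 12 left).
−12 → Jun 18, 2081.

June 18, 2081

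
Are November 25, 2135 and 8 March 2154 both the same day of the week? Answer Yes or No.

From Nov 25, 2135 to Mar 8, 2154 is 6678 days.
6678 mod 7 = 0, so they are the same weekday.
(Nov 25, 2135 is a Friday; Mar 8, 2154 is a Friday.)

Yes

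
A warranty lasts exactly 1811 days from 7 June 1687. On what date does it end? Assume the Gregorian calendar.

+366 (one year; includes Feb 29, 1688) → Jun 7, 1688 (1445 left).
+365 (one year) → Jun 7, 1689 (1080 left).
+365 (one year) → Jun 7, 1690 (715 left).
+365 (one year) → Jun 7, 1691 (350 left).
Jun has 30 days: +24 → Jul 1, 1691 (326 left).
Jul has 31 days: +31 → Aug 1, 1691 (295 left).
Aug has 31 days: +31 → Sep 1, 1691 (264 left).
Sep has 30 days: +30 → Oct 1, 1691 (234 left).
Oct has 31 days: +31 → Nov 1, 1691 (203 left).
Nov has 30 days: +30 → Dec 1, 1691 (173 left).
Dec has 31 days: +31 → Jan 1, 1692 (142 left).
Jan has 31 days: +31 → Feb 1, 1692 (111 left).
Feb has 29 days: +29 → Mar 1, 1692 (82 left).
Mar has 31 days: +31 → Apr 1, 1692 (51 left).
Apr has 30 days: +30 → May 1, 1692 (21 left).
+21 → May 22, 1692.

May 22, 1692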